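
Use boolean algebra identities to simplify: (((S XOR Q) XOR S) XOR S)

By XOR self-cancellation ((E XOR v) XOR v = E):
= (S XOR Q)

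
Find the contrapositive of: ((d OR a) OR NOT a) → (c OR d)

Contrapositive: NOT (c OR d) → NOT ((d OR a) OR NOT a)
Note: A statement and its contrapositive are logically equivalent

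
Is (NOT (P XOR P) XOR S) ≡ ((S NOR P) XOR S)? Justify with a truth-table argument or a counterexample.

No. Counterexample: with S=0, P=1, Expression 1 = 1 but Expression 2 = 0.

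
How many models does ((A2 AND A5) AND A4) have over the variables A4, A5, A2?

Satisfying assignments: (1,1,1)
Count: 1 out of 8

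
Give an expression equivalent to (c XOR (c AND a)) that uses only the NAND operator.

((c NAND (c NAND ((c NAND a) NAND (c NAND a)))) NAND (((c NAND a) NAND (c NAND a)) NAND (c NAND ((c NAND a) NAND (c NAND a)))))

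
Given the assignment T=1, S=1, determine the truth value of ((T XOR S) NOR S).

Substituting: ((1 XOR 1) NOR 1)
= 0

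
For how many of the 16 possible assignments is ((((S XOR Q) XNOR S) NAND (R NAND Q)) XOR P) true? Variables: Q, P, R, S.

Satisfying assignments: (0,1,0,0), (0,1,0,1), (0,1,1,0), (0,1,1,1), (1,0,0,0), (1,0,0,1), (1,0,1,0), (1,0,1,1)
Count: 8 out of 16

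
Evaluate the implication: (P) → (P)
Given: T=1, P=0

Antecedent (P) = 0; consequent (P) = 0.
0 → 0 = 1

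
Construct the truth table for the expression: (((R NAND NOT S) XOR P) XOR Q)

P | R | Q | S | Output
----------------------
0 | 0 | 0 | 0 | 1
0 | 0 | 0 | 1 | 1
0 | 0 | 1 | 0 | 0
0 | 0 | 1 | 1 | 0
0 | 1 | 0 | 0 | 0
0 | 1 | 0 | 1 | 1
0 | 1 | 1 | 0 | 1
0 | 1 | 1 | 1 | 0
1 | 0 | 0 | 0 | 0
1 | 0 | 0 | 1 | 0
1 | 0 | 1 | 0 | 1
1 | 0 | 1 | 1 | 1
1 | 1 | 0 | 0 | 1
1 | 1 | 0 | 1 | 0
1 | 1 | 1 | 0 | 0
1 | 1 | 1 | 1 | 1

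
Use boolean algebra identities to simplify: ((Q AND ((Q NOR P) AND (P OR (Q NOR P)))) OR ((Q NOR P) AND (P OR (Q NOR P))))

By absorption (E OR (E AND v) = E) then absorption (E AND (E OR v) = E):
= (Q NOR P)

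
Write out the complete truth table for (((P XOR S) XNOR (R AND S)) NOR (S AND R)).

S | R | P | Output
------------------
0 | 0 | 0 | 0
0 | 0 | 1 | 1
0 | 1 | 0 | 0
0 | 1 | 1 | 1
1 | 0 | 0 | 1
1 | 0 | 1 | 0
1 | 1 | 0 | 0
1 | 1 | 1 | 0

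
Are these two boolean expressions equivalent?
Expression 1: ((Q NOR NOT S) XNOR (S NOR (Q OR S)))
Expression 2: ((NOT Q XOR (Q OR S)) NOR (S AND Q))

No. Counterexample: with Q=0, S=1, Expression 1 = 0 but Expression 2 = 1.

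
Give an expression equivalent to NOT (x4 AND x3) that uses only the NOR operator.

(((x4 NOR x4) NOR (x3 NOR x3)) NOR ((x4 NOR x4) NOR (x3 NOR x3)))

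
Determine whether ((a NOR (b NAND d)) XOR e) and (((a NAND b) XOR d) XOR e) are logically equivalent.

No. Counterexample: with a=0, d=0, e=0, b=0, Expression 1 = 0 but Expression 2 = 1.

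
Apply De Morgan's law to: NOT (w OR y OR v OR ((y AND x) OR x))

NOT w AND NOT y AND NOT v AND NOT ((y AND x) OR x)
De Morgan's: NOT(OR of terms) = AND of negations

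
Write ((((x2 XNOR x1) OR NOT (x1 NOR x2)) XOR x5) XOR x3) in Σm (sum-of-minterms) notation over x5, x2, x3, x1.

Σm(0, 1, 4, 5, 10, 11, 14, 15) = (NOT x5 AND NOT x2 AND NOT x3 AND NOT x1) OR (NOT x5 AND NOT x2 AND NOT x3 AND x1) OR (NOT x5 AND x2 AND NOT x3 AND NOT x1) OR (NOT x5 AND x2 AND NOT x3 AND x1) OR (x5 AND NOT x2 AND x3 AND NOT x1) OR (x5 AND NOT x2 AND x3 AND x1) OR (x5 AND x2 AND x3 AND NOT x1) OR (x5 AND x2 AND x3 AND x1)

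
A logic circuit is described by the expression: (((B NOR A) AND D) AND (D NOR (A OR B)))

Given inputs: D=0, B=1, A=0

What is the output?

Substituting: (((1 NOR 0) AND 0) AND (0 NOR (0 OR 1)))
= 0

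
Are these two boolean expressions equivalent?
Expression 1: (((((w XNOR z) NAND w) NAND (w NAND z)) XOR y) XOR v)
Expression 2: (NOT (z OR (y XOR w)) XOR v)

No. Counterexample: with z=0, w=0, y=0, v=0, Expression 1 = 0 but Expression 2 = 1.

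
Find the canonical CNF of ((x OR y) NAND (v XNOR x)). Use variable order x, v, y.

(x OR v OR NOT y) AND (NOT x OR NOT v OR y) AND (NOT x OR NOT v OR NOT y)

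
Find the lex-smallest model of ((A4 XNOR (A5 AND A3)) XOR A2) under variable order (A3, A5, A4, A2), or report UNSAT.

A3=0, A5=0, A4=0, A2=0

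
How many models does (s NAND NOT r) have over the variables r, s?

Satisfying assignments: (0,0), (1,0), (1,1)
Count: 3 out of 4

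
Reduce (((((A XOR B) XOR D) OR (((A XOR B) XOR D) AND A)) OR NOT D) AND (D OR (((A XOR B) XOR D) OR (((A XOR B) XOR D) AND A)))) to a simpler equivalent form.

By distribution ((E OR v) AND (E OR NOT v) = E) then absorption (E OR (E AND v) = E):
= ((A XOR B) XOR D)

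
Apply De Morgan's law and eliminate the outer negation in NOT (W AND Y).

NOT W OR NOT Y
De Morgan's: NOT(AND of terms) = OR of negations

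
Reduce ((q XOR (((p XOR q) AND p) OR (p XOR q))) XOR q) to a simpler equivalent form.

By XOR self-cancellation ((E XOR v) XOR v = E) then absorption (E OR (E AND v) = E):
= (p XOR q)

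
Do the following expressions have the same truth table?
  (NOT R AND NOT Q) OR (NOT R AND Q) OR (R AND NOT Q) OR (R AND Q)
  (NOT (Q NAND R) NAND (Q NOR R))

Yes, they are equivalent — the two output columns agree on all 4 assignments:
R | Q | Expression 1 | Expression 2
-----------------------------------
0 | 0 | 1 | 1
0 | 1 | 1 | 1
1 | 0 | 1 | 1
1 | 1 | 1 | 1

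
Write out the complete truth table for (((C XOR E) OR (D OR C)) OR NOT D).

E | D | C | Output
------------------
0 | 0 | 0 | 1
0 | 0 | 1 | 1
0 | 1 | 0 | 1
0 | 1 | 1 | 1
1 | 0 | 0 | 1
1 | 0 | 1 | 1
1 | 1 | 0 | 1
1 | 1 | 1 | 1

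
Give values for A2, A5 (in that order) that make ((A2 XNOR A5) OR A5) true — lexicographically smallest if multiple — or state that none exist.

A2=0, A5=0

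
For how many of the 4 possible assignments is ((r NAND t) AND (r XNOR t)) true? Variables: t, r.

Satisfying assignments: (0,0)
Count: 1 out of 4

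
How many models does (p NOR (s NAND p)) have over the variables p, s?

No assignment satisfies the expression.
Count: 0 out of 4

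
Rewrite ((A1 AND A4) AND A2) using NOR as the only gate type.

((((A1 NOR A1) NOR (A4 NOR A4)) NOR ((A1 NOR A1) NOR (A4 NOR A4))) NOR (A2 NOR A2))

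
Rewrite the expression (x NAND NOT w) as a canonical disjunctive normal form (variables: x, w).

(NOT x AND NOT w) OR (NOT x AND w) OR (x AND w)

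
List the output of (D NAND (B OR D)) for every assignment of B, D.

B | D | Output
--------------
0 | 0 | 1
0 | 1 | 0
1 | 0 | 1
1 | 1 | 0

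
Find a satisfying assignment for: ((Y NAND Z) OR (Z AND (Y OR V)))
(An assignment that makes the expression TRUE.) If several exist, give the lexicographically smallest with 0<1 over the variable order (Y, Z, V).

Y=0, Z=0, V=0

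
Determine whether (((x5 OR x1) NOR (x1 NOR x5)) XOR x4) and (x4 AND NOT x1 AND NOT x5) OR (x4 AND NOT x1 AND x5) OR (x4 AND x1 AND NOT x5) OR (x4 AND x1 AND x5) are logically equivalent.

Yes, they are equivalent — the two output columns agree on all 8 assignments:
x4 | x1 | x5 | Expression 1 | Expression 2
------------------------------------------
0 | 0 | 0 | 0 | 0
0 | 0 | 1 | 0 | 0
0 | 1 | 0 | 0 | 0
0 | 1 | 1 | 0 | 0
1 | 0 | 0 | 1 | 1
1 | 0 | 1 | 1 | 1
1 | 1 | 0 | 1 | 1
1 | 1 | 1 | 1 | 1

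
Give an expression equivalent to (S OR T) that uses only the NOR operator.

((S NOR T) NOR (S NOR T))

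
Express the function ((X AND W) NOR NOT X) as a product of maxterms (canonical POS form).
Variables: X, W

ΠM(0, 1, 3) = (X OR W) AND (X OR NOT W) AND (NOT X OR NOT W)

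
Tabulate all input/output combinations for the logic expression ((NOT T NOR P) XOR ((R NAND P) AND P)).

R | P | T | Output
------------------
0 | 0 | 0 | 0
0 | 0 | 1 | 1
0 | 1 | 0 | 1
0 | 1 | 1 | 1
1 | 0 | 0 | 0
1 | 0 | 1 | 1
1 | 1 | 0 | 0
1 | 1 | 1 | 0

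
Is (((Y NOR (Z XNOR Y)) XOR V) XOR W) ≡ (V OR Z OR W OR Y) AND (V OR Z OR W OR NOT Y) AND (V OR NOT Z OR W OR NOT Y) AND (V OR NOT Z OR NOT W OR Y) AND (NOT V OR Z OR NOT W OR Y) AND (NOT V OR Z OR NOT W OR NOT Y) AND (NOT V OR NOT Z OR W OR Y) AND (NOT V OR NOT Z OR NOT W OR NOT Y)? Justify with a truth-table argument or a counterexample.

Yes, they are equivalent — the two output columns agree on all 16 assignments:
V | Z | W | Y | Expression 1 | Expression 2
-------------------------------------------
0 | 0 | 0 | 0 | 0 | 0
0 | 0 | 0 | 1 | 0 | 0
0 | 0 | 1 | 0 | 1 | 1
0 | 0 | 1 | 1 | 1 | 1
0 | 1 | 0 | 0 | 1 | 1
0 | 1 | 0 | 1 | 0 | 0
0 | 1 | 1 | 0 | 0 | 0
0 | 1 | 1 | 1 | 1 | 1
1 | 0 | 0 | 0 | 1 | 1
1 | 0 | 0 | 1 | 1 | 1
1 | 0 | 1 | 0 | 0 | 0
1 | 0 | 1 | 1 | 0 | 0
1 | 1 | 0 | 0 | 0 | 0
1 | 1 | 0 | 1 | 1 | 1
1 | 1 | 1 | 0 | 1 | 1
1 | 1 | 1 | 1 | 0 | 0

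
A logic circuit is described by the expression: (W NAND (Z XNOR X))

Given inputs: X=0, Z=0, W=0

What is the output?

Substituting: (0 NAND (0 XNOR 0))
= 1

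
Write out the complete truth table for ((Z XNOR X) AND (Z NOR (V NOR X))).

V | X | Z | Output
------------------
0 | 0 | 0 | 0
0 | 0 | 1 | 0
0 | 1 | 0 | 0
0 | 1 | 1 | 0
1 | 0 | 0 | 1
1 | 0 | 1 | 0
1 | 1 | 0 | 0
1 | 1 | 1 | 0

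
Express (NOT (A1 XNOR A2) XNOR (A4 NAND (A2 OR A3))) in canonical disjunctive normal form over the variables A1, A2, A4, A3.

(NOT A1 AND NOT A2 AND A4 AND A3) OR (NOT A1 AND A2 AND NOT A4 AND NOT A3) OR (NOT A1 AND A2 AND NOT A4 AND A3) OR (A1 AND NOT A2 AND NOT A4 AND NOT A3) OR (A1 AND NOT A2 AND NOT A4 AND A3) OR (A1 AND NOT A2 AND A4 AND NOT A3) OR (A1 AND A2 AND A4 AND NOT A3) OR (A1 AND A2 AND A4 AND A3)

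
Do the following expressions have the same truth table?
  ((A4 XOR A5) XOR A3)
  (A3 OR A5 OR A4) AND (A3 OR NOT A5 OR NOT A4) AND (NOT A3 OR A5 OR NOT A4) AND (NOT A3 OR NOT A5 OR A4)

Yes, they are equivalent — the two output columns agree on all 8 assignments:
A3 | A5 | A4 | Expression 1 | Expression 2
------------------------------------------
0 | 0 | 0 | 0 | 0
0 | 0 | 1 | 1 | 1
0 | 1 | 0 | 1 | 1
0 | 1 | 1 | 0 | 0
1 | 0 | 0 | 1 | 1
1 | 0 | 1 | 0 | 0
1 | 1 | 0 | 0 | 0
1 | 1 | 1 | 1 | 1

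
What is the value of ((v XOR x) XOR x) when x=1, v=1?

Substituting: ((1 XOR 1) XOR 1)
= 1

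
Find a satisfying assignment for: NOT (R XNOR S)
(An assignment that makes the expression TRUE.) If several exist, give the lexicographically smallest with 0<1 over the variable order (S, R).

S=0, R=1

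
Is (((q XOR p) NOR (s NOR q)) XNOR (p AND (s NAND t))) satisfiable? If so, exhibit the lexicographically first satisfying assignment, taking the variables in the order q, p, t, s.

q=0, p=0, t=0, s=0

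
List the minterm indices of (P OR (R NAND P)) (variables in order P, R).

Σm(0, 1, 2, 3) = (NOT P AND NOT R) OR (NOT P AND R) OR (P AND NOT R) OR (P AND R)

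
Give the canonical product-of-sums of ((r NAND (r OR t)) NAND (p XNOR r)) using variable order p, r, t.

ΠM(0, 1) = (p OR r OR t) AND (p OR r OR NOT t)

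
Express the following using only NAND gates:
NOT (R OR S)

(((R NAND R) NAND (S NAND S)) NAND ((R NAND R) NAND (S NAND S)))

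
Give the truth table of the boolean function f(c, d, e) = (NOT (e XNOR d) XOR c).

c | d | e | Output
------------------
0 | 0 | 0 | 0
0 | 0 | 1 | 1
0 | 1 | 0 | 1
0 | 1 | 1 | 0
1 | 0 | 0 | 1
1 | 0 | 1 | 0
1 | 1 | 0 | 0
1 | 1 | 1 | 1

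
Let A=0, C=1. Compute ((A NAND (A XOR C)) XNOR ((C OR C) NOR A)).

Substituting: ((0 NAND (0 XOR 1)) XNOR ((1 OR 1) NOR 0))
= 0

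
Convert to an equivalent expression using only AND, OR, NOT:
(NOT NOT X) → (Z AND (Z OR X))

NOT X OR (Z AND (Z OR X))
(Implication elimination: A → B = NOT A OR B)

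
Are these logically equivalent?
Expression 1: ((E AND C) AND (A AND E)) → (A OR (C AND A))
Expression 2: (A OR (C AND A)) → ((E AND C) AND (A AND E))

No, Converse is not equivalent to original (counterexample: A=1, E=0, C=0)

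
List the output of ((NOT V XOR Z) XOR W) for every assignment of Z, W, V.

Z | W | V | Output
------------------
0 | 0 | 0 | 1
0 | 0 | 1 | 0
0 | 1 | 0 | 0
0 | 1 | 1 | 1
1 | 0 | 0 | 0
1 | 0 | 1 | 1
1 | 1 | 0 | 1
1 | 1 | 1 | 0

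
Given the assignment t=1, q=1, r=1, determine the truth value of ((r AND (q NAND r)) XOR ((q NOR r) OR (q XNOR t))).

Substituting: ((1 AND (1 NAND 1)) XOR ((1 NOR 1) OR (1 XNOR 1)))
= 1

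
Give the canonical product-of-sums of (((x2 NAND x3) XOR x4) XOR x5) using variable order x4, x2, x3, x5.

ΠM(1, 3, 5, 6, 8, 10, 12, 15) = (x4 OR x2 OR x3 OR NOT x5) AND (x4 OR x2 OR NOT x3 OR NOT x5) AND (x4 OR NOT x2 OR x3 OR NOT x5) AND (x4 OR NOT x2 OR NOT x3 OR x5) AND (NOT x4 OR x2 OR x3 OR x5) AND (NOT x4 OR x2 OR NOT x3 OR x5) AND (NOT x4 OR NOT x2 OR x3 OR x5) AND (NOT x4 OR NOT x2 OR NOT x3 OR NOT x5)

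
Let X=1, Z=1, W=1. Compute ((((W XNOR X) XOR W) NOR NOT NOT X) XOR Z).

Substituting: ((((1 XNOR 1) XOR 1) NOR NOT NOT 1) XOR 1)
= 1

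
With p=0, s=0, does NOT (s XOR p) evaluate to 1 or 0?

Substituting: NOT (0 XOR 0)
= 1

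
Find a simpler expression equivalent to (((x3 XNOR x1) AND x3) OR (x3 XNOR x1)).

By absorption (E OR (E AND v) = E):
= (x3 XNOR x1)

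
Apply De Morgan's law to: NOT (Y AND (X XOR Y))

NOT Y OR NOT (X XOR Y)
De Morgan's: NOT(AND of terms) = OR of negations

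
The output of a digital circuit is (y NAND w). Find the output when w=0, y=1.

Substituting: (1 NAND 0)
= 1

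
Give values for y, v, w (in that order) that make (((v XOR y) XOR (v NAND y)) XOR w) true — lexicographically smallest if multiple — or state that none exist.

y=0, v=0, w=0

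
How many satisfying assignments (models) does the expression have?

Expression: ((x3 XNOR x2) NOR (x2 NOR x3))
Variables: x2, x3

Satisfying assignments: (0,1), (1,0)
Count: 2 out of 4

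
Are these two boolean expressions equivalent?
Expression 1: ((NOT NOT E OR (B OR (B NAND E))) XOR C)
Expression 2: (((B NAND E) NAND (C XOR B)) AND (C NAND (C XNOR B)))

No. Counterexample: with C=0, B=1, E=0, Expression 1 = 1 but Expression 2 = 0.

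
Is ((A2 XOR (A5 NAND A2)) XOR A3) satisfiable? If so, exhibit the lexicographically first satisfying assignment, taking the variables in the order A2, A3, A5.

A2=0, A3=0, A5=0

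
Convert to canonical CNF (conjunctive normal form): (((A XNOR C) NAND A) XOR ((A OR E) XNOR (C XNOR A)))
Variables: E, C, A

(E OR NOT C OR A) AND (NOT E OR C OR A)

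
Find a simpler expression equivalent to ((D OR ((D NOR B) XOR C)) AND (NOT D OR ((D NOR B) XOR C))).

By distribution ((E OR v) AND (E OR NOT v) = E):
= ((D NOR B) XOR C)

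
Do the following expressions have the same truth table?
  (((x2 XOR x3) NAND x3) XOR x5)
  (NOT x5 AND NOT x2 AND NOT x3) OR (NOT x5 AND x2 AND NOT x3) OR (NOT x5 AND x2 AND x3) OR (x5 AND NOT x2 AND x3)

Yes, they are equivalent — the two output columns agree on all 8 assignments:
x5 | x2 | x3 | Expression 1 | Expression 2
------------------------------------------
0 | 0 | 0 | 1 | 1
0 | 0 | 1 | 0 | 0
0 | 1 | 0 | 1 | 1
0 | 1 | 1 | 1 | 1
1 | 0 | 0 | 0 | 0
1 | 0 | 1 | 1 | 1
1 | 1 | 0 | 0 | 0
1 | 1 | 1 | 0 | 0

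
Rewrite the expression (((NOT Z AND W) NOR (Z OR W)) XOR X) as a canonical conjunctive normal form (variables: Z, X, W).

(Z OR X OR NOT W) AND (Z OR NOT X OR W) AND (NOT Z OR X OR W) AND (NOT Z OR X OR NOT W)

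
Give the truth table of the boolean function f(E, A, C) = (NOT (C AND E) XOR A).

E | A | C | Output
------------------
0 | 0 | 0 | 1
0 | 0 | 1 | 1
0 | 1 | 0 | 0
0 | 1 | 1 | 0
1 | 0 | 0 | 1
1 | 0 | 1 | 0
1 | 1 | 0 | 0
1 | 1 | 1 | 1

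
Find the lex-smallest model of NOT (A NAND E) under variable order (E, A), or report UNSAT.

E=1, A=1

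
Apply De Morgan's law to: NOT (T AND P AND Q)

NOT T OR NOT P OR NOT Q
De Morgan's: NOT(AND of terms) = OR of negations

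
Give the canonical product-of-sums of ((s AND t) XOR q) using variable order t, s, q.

ΠM(0, 2, 4, 7) = (t OR s OR q) AND (t OR NOT s OR q) AND (NOT t OR s OR q) AND (NOT t OR NOT s OR NOT q)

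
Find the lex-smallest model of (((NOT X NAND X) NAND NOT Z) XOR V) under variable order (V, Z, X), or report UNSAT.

V=0, Z=1, X=0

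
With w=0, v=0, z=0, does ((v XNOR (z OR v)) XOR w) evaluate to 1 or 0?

Substituting: ((0 XNOR (0 OR 0)) XOR 0)
= 1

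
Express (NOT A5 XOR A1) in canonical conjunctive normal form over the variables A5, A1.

(A5 OR NOT A1) AND (NOT A5 OR A1)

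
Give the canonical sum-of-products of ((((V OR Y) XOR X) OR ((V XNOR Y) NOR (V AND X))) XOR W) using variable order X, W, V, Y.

Σm(1, 2, 3, 4, 8, 9, 14, 15) = (NOT X AND NOT W AND NOT V AND Y) OR (NOT X AND NOT W AND V AND NOT Y) OR (NOT X AND NOT W AND V AND Y) OR (NOT X AND W AND NOT V AND NOT Y) OR (X AND NOT W AND NOT V AND NOT Y) OR (X AND NOT W AND NOT V AND Y) OR (X AND W AND V AND NOT Y) OR (X AND W AND V AND Y)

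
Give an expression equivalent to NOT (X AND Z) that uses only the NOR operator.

(((X NOR X) NOR (Z NOR Z)) NOR ((X NOR X) NOR (Z NOR Z)))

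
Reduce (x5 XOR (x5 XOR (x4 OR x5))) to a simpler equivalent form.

By XOR self-cancellation ((E XOR v) XOR v = E):
= (x4 OR x5)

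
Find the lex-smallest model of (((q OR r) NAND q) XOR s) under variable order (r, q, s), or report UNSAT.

r=0, q=0, s=0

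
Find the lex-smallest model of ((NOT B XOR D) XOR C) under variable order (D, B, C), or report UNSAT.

D=0, B=0, C=0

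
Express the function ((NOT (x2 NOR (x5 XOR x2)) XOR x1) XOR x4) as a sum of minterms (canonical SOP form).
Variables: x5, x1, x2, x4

Σm(1, 2, 4, 7, 8, 10, 13, 15) = (NOT x5 AND NOT x1 AND NOT x2 AND x4) OR (NOT x5 AND NOT x1 AND x2 AND NOT x4) OR (NOT x5 AND x1 AND NOT x2 AND NOT x4) OR (NOT x5 AND x1 AND x2 AND x4) OR (x5 AND NOT x1 AND NOT x2 AND NOT x4) OR (x5 AND NOT x1 AND x2 AND NOT x4) OR (x5 AND x1 AND NOT x2 AND x4) OR (x5 AND x1 AND x2 AND x4)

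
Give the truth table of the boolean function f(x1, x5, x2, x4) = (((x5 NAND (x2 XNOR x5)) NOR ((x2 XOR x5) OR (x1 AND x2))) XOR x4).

x1 | x5 | x2 | x4 | Output
--------------------------
0 | 0 | 0 | 0 | 0
0 | 0 | 0 | 1 | 1
0 | 0 | 1 | 0 | 0
0 | 0 | 1 | 1 | 1
0 | 1 | 0 | 0 | 0
0 | 1 | 0 | 1 | 1
0 | 1 | 1 | 0 | 1
0 | 1 | 1 | 1 | 0
1 | 0 | 0 | 0 | 0
1 | 0 | 0 | 1 | 1
1 | 0 | 1 | 0 | 0
1 | 0 | 1 | 1 | 1
1 | 1 | 0 | 0 | 0
1 | 1 | 0 | 1 | 1
1 | 1 | 1 | 0 | 0
1 | 1 | 1 | 1 | 1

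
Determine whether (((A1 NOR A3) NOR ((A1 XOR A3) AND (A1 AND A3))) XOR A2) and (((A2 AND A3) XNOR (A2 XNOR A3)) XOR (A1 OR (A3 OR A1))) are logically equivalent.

No. Counterexample: with A2=0, A1=0, A3=1, Expression 1 = 1 but Expression 2 = 0.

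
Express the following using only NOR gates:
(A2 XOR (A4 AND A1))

((((A2 NOR ((A4 NOR A4) NOR (A1 NOR A1))) NOR (A2 NOR ((A4 NOR A4) NOR (A1 NOR A1)))) NOR ((A2 NOR ((A4 NOR A4) NOR (A1 NOR A1))) NOR (A2 NOR ((A4 NOR A4) NOR (A1 NOR A1))))) NOR ((((A2 NOR A2) NOR (((A4 NOR A4) NOR (A1 NOR A1)) NOR ((A4 NOR A4) NOR (A1 NOR A1)))) NOR ((A2 NOR A2) NOR (((A4 NOR A4) NOR (A1 NOR A1)) NOR ((A4 NOR A4) NOR (A1 NOR A1))))) NOR (((A2 NOR A2) NOR (((A4 NOR A4) NOR (A1 NOR A1)) NOR ((A4 NOR A4) NOR (A1 NOR A1)))) NOR ((A2 NOR A2) NOR (((A4 NOR A4) NOR (A1 NOR A1)) NOR ((A4 NOR A4) NOR (A1 NOR A1)))))))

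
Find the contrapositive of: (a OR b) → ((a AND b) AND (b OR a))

Contrapositive: NOT ((a AND b) AND (b OR a)) → NOT (a OR b)
Note: A statement and its contrapositive are logically equivalent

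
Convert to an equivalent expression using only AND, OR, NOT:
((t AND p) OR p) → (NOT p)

NOT ((t AND p) OR p) OR (NOT p)
(Implication elimination: A → B = NOT A OR B)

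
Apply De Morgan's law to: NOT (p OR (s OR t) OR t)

NOT p AND NOT (s OR t) AND NOT t
De Morgan's: NOT(OR of terms) = AND of negations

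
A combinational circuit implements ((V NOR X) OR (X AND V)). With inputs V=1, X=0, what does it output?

Substituting: ((1 NOR 0) OR (0 AND 1))
= 0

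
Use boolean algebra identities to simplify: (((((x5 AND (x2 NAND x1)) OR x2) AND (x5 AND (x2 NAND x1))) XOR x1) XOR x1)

By XOR self-cancellation ((E XOR v) XOR v = E) then absorption (E AND (E OR v) = E):
= (x5 AND (x2 NAND x1))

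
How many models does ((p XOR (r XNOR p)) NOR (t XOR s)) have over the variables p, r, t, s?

Satisfying assignments: (0,1,0,0), (0,1,1,1), (1,1,0,0), (1,1,1,1)
Count: 4 out of 16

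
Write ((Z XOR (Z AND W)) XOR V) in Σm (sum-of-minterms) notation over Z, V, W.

Σm(2, 3, 4, 7) = (NOT Z AND V AND NOT W) OR (NOT Z AND V AND W) OR (Z AND NOT V AND NOT W) OR (Z AND V AND W)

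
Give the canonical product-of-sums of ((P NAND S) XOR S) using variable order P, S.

ΠM(1) = (P OR NOT S)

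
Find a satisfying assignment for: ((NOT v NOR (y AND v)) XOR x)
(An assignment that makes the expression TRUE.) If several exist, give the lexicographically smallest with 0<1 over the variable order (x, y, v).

x=0, y=0, v=1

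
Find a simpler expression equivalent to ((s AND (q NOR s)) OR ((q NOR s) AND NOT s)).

By distribution ((E AND v) OR (E AND NOT v) = E):
= (q NOR s)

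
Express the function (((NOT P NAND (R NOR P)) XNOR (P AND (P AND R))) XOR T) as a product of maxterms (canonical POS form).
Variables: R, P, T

ΠM(1, 2, 4, 7) = (R OR P OR NOT T) AND (R OR NOT P OR T) AND (NOT R OR P OR T) AND (NOT R OR NOT P OR NOT T)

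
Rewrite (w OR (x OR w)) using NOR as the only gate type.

((w NOR ((x NOR w) NOR (x NOR w))) NOR (w NOR ((x NOR w) NOR (x NOR w))))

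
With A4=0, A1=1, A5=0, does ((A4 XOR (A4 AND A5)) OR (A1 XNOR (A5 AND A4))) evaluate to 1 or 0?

Substituting: ((0 XOR (0 AND 0)) OR (1 XNOR (0 AND 0)))
= 0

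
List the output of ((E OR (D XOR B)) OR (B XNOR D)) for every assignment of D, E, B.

D | E | B | Output
------------------
0 | 0 | 0 | 1
0 | 0 | 1 | 1
0 | 1 | 0 | 1
0 | 1 | 1 | 1
1 | 0 | 0 | 1
1 | 0 | 1 | 1
1 | 1 | 0 | 1
1 | 1 | 1 | 1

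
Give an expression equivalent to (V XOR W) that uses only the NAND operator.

((V NAND (V NAND W)) NAND (W NAND (V NAND W)))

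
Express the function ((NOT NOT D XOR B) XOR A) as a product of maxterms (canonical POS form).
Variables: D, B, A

ΠM(0, 3, 5, 6) = (D OR B OR A) AND (D OR NOT B OR NOT A) AND (NOT D OR B OR NOT A) AND (NOT D OR NOT B OR A)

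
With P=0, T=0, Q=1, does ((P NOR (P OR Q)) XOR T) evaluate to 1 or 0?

Substituting: ((0 NOR (0 OR 1)) XOR 0)
= 0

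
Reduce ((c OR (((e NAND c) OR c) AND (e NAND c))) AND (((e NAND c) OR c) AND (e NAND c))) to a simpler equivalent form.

By absorption (E AND (E OR v) = E) then absorption (E AND (E OR v) = E):
= (e NAND c)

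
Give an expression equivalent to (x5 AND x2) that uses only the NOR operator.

((x5 NOR x5) NOR (x2 NOR x2))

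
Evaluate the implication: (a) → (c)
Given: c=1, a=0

Antecedent (a) = 0; consequent (c) = 1.
0 → 1 = 1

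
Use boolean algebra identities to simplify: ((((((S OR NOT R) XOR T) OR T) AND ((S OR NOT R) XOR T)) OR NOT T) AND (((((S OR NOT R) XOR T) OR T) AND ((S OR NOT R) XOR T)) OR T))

By distribution ((E OR v) AND (E OR NOT v) = E) then absorption (E AND (E OR v) = E):
= ((S OR NOT R) XOR T)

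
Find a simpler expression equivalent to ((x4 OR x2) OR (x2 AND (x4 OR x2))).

By absorption (E OR (E AND v) = E):
= (x4 OR x2)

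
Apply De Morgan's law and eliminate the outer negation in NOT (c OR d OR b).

NOT c AND NOT d AND NOT b
De Morgan's: NOT(OR of terms) = AND of negations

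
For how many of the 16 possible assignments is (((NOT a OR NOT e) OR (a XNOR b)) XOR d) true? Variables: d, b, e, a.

Satisfying assignments: (0,0,0,0), (0,0,0,1), (0,0,1,0), (0,1,0,0), (0,1,0,1), (0,1,1,0), (0,1,1,1), (1,0,1,1)
Count: 8 out of 16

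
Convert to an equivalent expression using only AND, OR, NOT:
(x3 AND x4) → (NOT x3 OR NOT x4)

NOT (x3 AND x4) OR (NOT x3 OR NOT x4)
(Implication elimination: A → B = NOT A OR B)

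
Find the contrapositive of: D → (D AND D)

Contrapositive: NOT (D AND D) → NOT D
Note: A statement and its contrapositive are logically equivalent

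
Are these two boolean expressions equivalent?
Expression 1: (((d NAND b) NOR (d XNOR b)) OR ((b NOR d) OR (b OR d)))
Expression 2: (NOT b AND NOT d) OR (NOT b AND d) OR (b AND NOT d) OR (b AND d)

Yes, they are equivalent — the two output columns agree on all 4 assignments:
b | d | Expression 1 | Expression 2
-----------------------------------
0 | 0 | 1 | 1
0 | 1 | 1 | 1
1 | 0 | 1 | 1
1 | 1 | 1 | 1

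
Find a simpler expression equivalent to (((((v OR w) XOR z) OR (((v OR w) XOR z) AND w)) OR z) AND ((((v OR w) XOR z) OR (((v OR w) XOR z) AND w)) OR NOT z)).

By distribution ((E OR v) AND (E OR NOT v) = E) then absorption (E OR (E AND v) = E):
= ((v OR w) XOR z)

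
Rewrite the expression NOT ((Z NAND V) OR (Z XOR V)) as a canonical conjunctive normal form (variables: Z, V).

(Z OR V) AND (Z OR NOT V) AND (NOT Z OR V)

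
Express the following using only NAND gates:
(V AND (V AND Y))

((V NAND ((V NAND Y) NAND (V NAND Y))) NAND (V NAND ((V NAND Y) NAND (V NAND Y))))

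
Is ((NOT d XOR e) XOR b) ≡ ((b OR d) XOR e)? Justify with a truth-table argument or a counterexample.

No. Counterexample: with e=0, b=0, d=0, Expression 1 = 1 but Expression 2 = 0.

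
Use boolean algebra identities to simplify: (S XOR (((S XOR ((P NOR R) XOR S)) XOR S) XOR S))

By XOR self-cancellation ((E XOR v) XOR v = E) then XOR self-cancellation ((E XOR v) XOR v = E):
= ((P NOR R) XOR S)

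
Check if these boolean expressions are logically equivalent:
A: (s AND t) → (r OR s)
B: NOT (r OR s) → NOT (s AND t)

Yes, Contrapositive is always equivalent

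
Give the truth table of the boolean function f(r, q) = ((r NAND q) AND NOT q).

r | q | Output
--------------
0 | 0 | 1
0 | 1 | 0
1 | 0 | 1
1 | 1 | 0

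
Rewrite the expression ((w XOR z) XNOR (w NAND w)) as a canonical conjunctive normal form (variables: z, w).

(z OR w) AND (z OR NOT w)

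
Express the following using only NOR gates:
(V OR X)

((V NOR X) NOR (V NOR X))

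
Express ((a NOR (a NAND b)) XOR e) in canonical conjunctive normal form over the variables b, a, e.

(b OR a OR e) AND (b OR NOT a OR e) AND (NOT b OR a OR e) AND (NOT b OR NOT a OR e)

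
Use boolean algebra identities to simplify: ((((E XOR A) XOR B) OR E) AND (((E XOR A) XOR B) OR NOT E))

By distribution ((E OR v) AND (E OR NOT v) = E):
= ((E XOR A) XOR B)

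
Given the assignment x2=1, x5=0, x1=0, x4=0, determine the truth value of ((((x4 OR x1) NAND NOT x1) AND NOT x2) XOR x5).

Substituting: ((((0 OR 0) NAND NOT 0) AND NOT 1) XOR 0)
= 0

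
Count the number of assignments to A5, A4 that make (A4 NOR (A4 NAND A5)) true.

No assignment satisfies the expression.
Count: 0 out of 4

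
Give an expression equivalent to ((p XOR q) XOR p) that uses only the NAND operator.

((((p NAND (p NAND q)) NAND (q NAND (p NAND q))) NAND (((p NAND (p NAND q)) NAND (q NAND (p NAND q))) NAND p)) NAND (p NAND (((p NAND (p NAND q)) NAND (q NAND (p NAND q))) NAND p)))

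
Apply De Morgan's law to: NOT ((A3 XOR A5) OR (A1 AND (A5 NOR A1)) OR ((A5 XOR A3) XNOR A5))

NOT (A3 XOR A5) AND NOT (A1 AND (A5 NOR A1)) AND NOT ((A5 XOR A3) XNOR A5)
De Morgan's: NOT(OR of terms) = AND of negations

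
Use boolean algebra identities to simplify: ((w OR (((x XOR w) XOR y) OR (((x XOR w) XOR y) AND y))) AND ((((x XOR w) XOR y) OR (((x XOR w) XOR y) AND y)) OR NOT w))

By distribution ((E OR v) AND (E OR NOT v) = E) then absorption (E OR (E AND v) = E):
= ((x XOR w) XOR y)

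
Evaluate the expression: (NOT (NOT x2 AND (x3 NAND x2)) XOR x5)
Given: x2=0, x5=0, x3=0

Substituting: (NOT (NOT 0 AND (0 NAND 0)) XOR 0)
= 0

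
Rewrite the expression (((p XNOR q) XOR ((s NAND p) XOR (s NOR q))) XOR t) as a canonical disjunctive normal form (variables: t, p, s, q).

(NOT t AND NOT p AND NOT s AND NOT q) OR (NOT t AND NOT p AND NOT s AND q) OR (NOT t AND NOT p AND s AND q) OR (NOT t AND p AND s AND q) OR (t AND NOT p AND s AND NOT q) OR (t AND p AND NOT s AND NOT q) OR (t AND p AND NOT s AND q) OR (t AND p AND s AND NOT q)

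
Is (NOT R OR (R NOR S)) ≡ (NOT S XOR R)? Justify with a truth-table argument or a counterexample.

No. Counterexample: with S=1, R=0, Expression 1 = 1 but Expression 2 = 0.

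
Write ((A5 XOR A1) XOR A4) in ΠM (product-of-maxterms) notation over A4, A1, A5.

ΠM(0, 3, 5, 6) = (A4 OR A1 OR A5) AND (A4 OR NOT A1 OR NOT A5) AND (NOT A4 OR A1 OR NOT A5) AND (NOT A4 OR NOT A1 OR A5)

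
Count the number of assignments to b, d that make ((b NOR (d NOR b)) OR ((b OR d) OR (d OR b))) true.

Satisfying assignments: (0,1), (1,0), (1,1)
Count: 3 out of 4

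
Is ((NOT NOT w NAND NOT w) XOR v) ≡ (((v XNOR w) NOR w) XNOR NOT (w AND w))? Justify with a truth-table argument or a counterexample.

No. Counterexample: with w=0, v=0, Expression 1 = 1 but Expression 2 = 0.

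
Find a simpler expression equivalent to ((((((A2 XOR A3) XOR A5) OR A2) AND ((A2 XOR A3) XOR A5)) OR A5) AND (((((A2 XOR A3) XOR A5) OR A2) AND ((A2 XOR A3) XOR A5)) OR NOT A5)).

By distribution ((E OR v) AND (E OR NOT v) = E) then absorption (E AND (E OR v) = E):
= ((A2 XOR A3) XOR A5)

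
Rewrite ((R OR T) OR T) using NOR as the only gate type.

((((R NOR T) NOR (R NOR T)) NOR T) NOR (((R NOR T) NOR (R NOR T)) NOR T))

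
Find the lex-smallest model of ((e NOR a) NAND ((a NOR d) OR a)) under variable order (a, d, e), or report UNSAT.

a=0, d=0, e=1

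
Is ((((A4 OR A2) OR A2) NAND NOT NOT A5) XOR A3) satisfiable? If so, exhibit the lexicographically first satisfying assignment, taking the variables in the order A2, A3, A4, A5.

A2=0, A3=0, A4=0, A5=0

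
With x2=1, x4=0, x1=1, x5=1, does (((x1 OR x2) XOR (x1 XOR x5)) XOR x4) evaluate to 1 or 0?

Substituting: (((1 OR 1) XOR (1 XOR 1)) XOR 0)
= 1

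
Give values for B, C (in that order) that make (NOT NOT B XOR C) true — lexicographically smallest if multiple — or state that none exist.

B=0, C=1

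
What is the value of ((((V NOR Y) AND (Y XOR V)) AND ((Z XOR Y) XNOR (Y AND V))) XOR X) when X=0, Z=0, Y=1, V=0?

Substituting: ((((0 NOR 1) AND (1 XOR 0)) AND ((0 XOR 1) XNOR (1 AND 0))) XOR 0)
= 0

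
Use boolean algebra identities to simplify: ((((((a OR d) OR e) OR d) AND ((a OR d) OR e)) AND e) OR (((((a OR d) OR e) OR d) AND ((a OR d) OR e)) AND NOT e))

By distribution ((E AND v) OR (E AND NOT v) = E) then absorption (E AND (E OR v) = E):
= ((a OR d) OR e)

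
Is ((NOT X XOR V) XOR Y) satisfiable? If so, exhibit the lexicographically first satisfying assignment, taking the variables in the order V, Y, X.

V=0, Y=0, X=0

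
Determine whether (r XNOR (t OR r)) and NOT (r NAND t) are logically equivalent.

No. Counterexample: with r=0, t=0, Expression 1 = 1 but Expression 2 = 0.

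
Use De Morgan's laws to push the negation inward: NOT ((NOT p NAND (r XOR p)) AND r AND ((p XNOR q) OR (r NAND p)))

NOT (NOT p NAND (r XOR p)) OR NOT r OR NOT ((p XNOR q) OR (r NAND p))
De Morgan's: NOT(AND of terms) = OR of negations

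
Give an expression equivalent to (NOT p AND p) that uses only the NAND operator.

(((p NAND p) NAND p) NAND ((p NAND p) NAND p))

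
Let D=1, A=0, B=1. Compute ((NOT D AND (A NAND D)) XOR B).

Substituting: ((NOT 1 AND (0 NAND 1)) XOR 1)
= 1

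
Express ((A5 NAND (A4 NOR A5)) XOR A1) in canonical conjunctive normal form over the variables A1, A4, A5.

(NOT A1 OR A4 OR A5) AND (NOT A1 OR A4 OR NOT A5) AND (NOT A1 OR NOT A4 OR A5) AND (NOT A1 OR NOT A4 OR NOT A5)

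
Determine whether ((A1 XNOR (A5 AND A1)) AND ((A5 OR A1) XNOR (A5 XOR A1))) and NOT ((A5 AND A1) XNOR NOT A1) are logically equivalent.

No. Counterexample: with A5=1, A1=1, Expression 1 = 0 but Expression 2 = 1.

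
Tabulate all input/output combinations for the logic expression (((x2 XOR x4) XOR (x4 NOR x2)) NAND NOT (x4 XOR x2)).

x2 | x4 | Output
----------------
0 | 0 | 0
0 | 1 | 1
1 | 0 | 1
1 | 1 | 1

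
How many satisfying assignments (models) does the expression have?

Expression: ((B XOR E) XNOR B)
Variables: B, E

Satisfying assignments: (0,0), (1,0)
Count: 2 out of 4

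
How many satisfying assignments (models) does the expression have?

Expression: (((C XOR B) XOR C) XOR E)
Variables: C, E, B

Satisfying assignments: (0,0,1), (0,1,0), (1,0,1), (1,1,0)
Count: 4 out of 8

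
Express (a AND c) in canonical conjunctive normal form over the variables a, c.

(a OR c) AND (a OR NOT c) AND (NOT a OR c)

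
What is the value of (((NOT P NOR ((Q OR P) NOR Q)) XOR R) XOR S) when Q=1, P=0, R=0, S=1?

Substituting: (((NOT 0 NOR ((1 OR 0) NOR 1)) XOR 0) XOR 1)
= 1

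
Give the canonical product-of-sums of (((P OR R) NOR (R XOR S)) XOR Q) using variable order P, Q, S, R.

ΠM(1, 2, 3, 4, 8, 9, 10, 11) = (P OR Q OR S OR NOT R) AND (P OR Q OR NOT S OR R) AND (P OR Q OR NOT S OR NOT R) AND (P OR NOT Q OR S OR R) AND (NOT P OR Q OR S OR R) AND (NOT P OR Q OR S OR NOT R) AND (NOT P OR Q OR NOT S OR R) AND (NOT P OR Q OR NOT S OR NOT R)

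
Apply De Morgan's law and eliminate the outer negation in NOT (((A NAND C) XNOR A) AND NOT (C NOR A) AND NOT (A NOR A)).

NOT ((A NAND C) XNOR A) OR (C NOR A) OR (A NOR A)
De Morgan's: NOT(AND of terms) = OR of negations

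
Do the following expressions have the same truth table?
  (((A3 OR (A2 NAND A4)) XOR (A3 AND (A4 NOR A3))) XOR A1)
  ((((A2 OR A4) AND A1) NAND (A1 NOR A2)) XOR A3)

No. Counterexample: with A2=0, A3=0, A4=0, A1=1, Expression 1 = 0 but Expression 2 = 1.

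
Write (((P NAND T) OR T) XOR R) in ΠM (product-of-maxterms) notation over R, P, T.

ΠM(4, 5, 6, 7) = (NOT R OR P OR T) AND (NOT R OR P OR NOT T) AND (NOT R OR NOT P OR T) AND (NOT R OR NOT P OR NOT T)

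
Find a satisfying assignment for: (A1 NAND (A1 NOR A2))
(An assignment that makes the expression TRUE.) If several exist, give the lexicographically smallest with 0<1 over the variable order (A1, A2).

A1=0, A2=0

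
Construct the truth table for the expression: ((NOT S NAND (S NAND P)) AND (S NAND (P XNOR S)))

P | S | Output
--------------
0 | 0 | 0
0 | 1 | 1
1 | 0 | 0
1 | 1 | 0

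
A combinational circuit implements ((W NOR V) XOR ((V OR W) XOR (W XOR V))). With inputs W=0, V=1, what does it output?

Substituting: ((0 NOR 1) XOR ((1 OR 0) XOR (0 XOR 1)))
= 0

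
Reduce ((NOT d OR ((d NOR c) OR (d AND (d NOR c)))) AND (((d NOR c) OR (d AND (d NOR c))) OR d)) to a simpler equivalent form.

By distribution ((E OR v) AND (E OR NOT v) = E) then absorption (E OR (E AND v) = E):
= (d NOR c)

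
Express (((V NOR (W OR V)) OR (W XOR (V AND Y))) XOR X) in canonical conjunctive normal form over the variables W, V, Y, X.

(W OR V OR Y OR NOT X) AND (W OR V OR NOT Y OR NOT X) AND (W OR NOT V OR Y OR X) AND (W OR NOT V OR NOT Y OR NOT X) AND (NOT W OR V OR Y OR NOT X) AND (NOT W OR V OR NOT Y OR NOT X) AND (NOT W OR NOT V OR Y OR NOT X) AND (NOT W OR NOT V OR NOT Y OR X)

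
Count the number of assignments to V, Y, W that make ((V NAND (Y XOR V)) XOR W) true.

Satisfying assignments: (0,0,0), (0,1,0), (1,0,1), (1,1,0)
Count: 4 out of 8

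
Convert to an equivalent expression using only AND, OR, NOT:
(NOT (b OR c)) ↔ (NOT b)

((NOT (b OR c)) AND (NOT b)) OR ((b OR c) AND b)
(Biconditional = both true or both false)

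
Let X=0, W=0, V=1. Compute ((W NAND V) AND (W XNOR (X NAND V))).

Substituting: ((0 NAND 1) AND (0 XNOR (0 NAND 1)))
= 0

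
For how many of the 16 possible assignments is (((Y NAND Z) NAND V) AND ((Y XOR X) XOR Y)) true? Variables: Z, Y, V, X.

Satisfying assignments: (0,0,0,1), (0,1,0,1), (1,0,0,1), (1,1,0,1), (1,1,1,1)
Count: 5 out of 16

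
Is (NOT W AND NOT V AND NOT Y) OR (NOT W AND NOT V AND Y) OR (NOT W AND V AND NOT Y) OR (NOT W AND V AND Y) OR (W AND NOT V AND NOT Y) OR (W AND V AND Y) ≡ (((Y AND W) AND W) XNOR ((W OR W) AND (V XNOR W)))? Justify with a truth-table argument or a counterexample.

Yes, they are equivalent — the two output columns agree on all 8 assignments:
W | V | Y | Expression 1 | Expression 2
---------------------------------------
0 | 0 | 0 | 1 | 1
0 | 0 | 1 | 1 | 1
0 | 1 | 0 | 1 | 1
0 | 1 | 1 | 1 | 1
1 | 0 | 0 | 1 | 1
1 | 0 | 1 | 0 | 0
1 | 1 | 0 | 0 | 0
1 | 1 | 1 | 1 | 1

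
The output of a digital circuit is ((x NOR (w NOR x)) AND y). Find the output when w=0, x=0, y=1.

Substituting: ((0 NOR (0 NOR 0)) AND 1)
= 0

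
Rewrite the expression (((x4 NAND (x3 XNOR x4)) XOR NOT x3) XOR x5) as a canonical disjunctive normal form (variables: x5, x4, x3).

(NOT x5 AND NOT x4 AND x3) OR (x5 AND NOT x4 AND NOT x3) OR (x5 AND x4 AND NOT x3) OR (x5 AND x4 AND x3)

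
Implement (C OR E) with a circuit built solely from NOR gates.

((C NOR E) NOR (C NOR E))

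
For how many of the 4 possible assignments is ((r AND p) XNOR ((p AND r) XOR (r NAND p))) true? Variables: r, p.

Satisfying assignments: (1,1)
Count: 1 out of 4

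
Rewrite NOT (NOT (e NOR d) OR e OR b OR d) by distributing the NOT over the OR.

(e NOR d) AND NOT e AND NOT b AND NOT d
De Morgan's: NOT(OR of terms) = AND of negations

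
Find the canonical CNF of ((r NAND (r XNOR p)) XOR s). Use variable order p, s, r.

(p OR NOT s OR r) AND (p OR NOT s OR NOT r) AND (NOT p OR s OR NOT r) AND (NOT p OR NOT s OR r)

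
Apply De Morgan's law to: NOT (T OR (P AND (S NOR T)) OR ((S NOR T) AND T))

NOT T AND NOT (P AND (S NOR T)) AND NOT ((S NOR T) AND T)
De Morgan's: NOT(OR of terms) = AND of negations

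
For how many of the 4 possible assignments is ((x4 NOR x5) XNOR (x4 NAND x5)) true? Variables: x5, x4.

Satisfying assignments: (0,0), (1,1)
Count: 2 out of 4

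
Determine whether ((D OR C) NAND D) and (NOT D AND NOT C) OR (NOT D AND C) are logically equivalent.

Yes, they are equivalent — the two output columns agree on all 4 assignments:
D | C | Expression 1 | Expression 2
-----------------------------------
0 | 0 | 1 | 1
0 | 1 | 1 | 1
1 | 0 | 0 | 0
1 | 1 | 0 | 0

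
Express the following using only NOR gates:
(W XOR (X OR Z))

((((W NOR ((X NOR Z) NOR (X NOR Z))) NOR (W NOR ((X NOR Z) NOR (X NOR Z)))) NOR ((W NOR ((X NOR Z) NOR (X NOR Z))) NOR (W NOR ((X NOR Z) NOR (X NOR Z))))) NOR ((((W NOR W) NOR (((X NOR Z) NOR (X NOR Z)) NOR ((X NOR Z) NOR (X NOR Z)))) NOR ((W NOR W) NOR (((X NOR Z) NOR (X NOR Z)) NOR ((X NOR Z) NOR (X NOR Z))))) NOR (((W NOR W) NOR (((X NOR Z) NOR (X NOR Z)) NOR ((X NOR Z) NOR (X NOR Z)))) NOR ((W NOR W) NOR (((X NOR Z) NOR (X NOR Z)) NOR ((X NOR Z) NOR (X NOR Z)))))))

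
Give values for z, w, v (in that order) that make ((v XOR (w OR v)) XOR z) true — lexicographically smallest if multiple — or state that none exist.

z=0, w=1, v=0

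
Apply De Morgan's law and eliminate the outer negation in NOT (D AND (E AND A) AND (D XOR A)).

NOT D OR NOT (E AND A) OR NOT (D XOR A)
De Morgan's: NOT(AND of terms) = OR of negations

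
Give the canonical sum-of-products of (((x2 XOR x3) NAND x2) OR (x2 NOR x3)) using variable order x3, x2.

Σm(0, 2, 3) = (NOT x3 AND NOT x2) OR (x3 AND NOT x2) OR (x3 AND x2)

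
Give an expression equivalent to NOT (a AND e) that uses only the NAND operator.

(((a NAND e) NAND (a NAND e)) NAND ((a NAND e) NAND (a NAND e)))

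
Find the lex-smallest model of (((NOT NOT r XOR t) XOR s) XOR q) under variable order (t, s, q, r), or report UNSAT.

t=0, s=0, q=0, r=1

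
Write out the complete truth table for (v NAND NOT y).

y | v | Output
--------------
0 | 0 | 1
0 | 1 | 0
1 | 0 | 1
1 | 1 | 1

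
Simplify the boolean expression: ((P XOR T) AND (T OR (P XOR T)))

By absorption (E AND (E OR v) = E):
= (P XOR T)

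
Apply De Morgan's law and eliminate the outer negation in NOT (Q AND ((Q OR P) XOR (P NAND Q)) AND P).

NOT Q OR NOT ((Q OR P) XOR (P NAND Q)) OR NOT P
De Morgan's: NOT(AND of terms) = OR of negations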